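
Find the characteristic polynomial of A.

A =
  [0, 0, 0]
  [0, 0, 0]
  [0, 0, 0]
x^3

Expanding det(x·I − A) (e.g. by cofactor expansion or by noting that A is similar to its Jordan form J, which has the same characteristic polynomial as A) gives
  χ_A(x) = x^3
which factors as x^3. The eigenvalues (with algebraic multiplicities) are λ = 0 with multiplicity 3.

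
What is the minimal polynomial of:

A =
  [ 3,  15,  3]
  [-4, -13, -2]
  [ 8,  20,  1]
x^2 + 6*x + 9

The characteristic polynomial is χ_A(x) = (x + 3)^3, so the eigenvalues are known. The minimal polynomial is
  m_A(x) = Π_λ (x − λ)^{k_λ}
where k_λ is the size of the *largest* Jordan block for λ (equivalently, the smallest k with (A − λI)^k v = 0 for every generalised eigenvector v of λ).

  λ = -3: largest Jordan block has size 2, contributing (x + 3)^2

So m_A(x) = (x + 3)^2 = x^2 + 6*x + 9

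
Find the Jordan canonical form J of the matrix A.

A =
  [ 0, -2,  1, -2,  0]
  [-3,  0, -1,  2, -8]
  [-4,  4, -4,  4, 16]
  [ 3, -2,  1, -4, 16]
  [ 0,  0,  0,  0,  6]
J_3(-2) ⊕ J_1(-2) ⊕ J_1(6)

The characteristic polynomial is
  det(x·I − A) = x^5 + 2*x^4 - 24*x^3 - 112*x^2 - 176*x - 96 = (x - 6)*(x + 2)^4

Eigenvalues and multiplicities (the geometric multiplicity of λ is n − rank(A − λI), which equals the number of Jordan blocks for λ):
  λ = -2: algebraic multiplicity = 4, geometric multiplicity = 2
  λ = 6: algebraic multiplicity = 1, geometric multiplicity = 1

Determining the block sizes for each eigenvalue:
  λ = -2: with am = 4 and gm = 2, the partition is not yet determined (e.g. several partitions of 4 into 2 parts exist). Let N = A − (-2)·I. Computing rank(N^1) = 3, rank(N^2) = 2, rank(N^3) = 1; the number of blocks of size ≥ j is rank(N^{j−1}) − rank(N^j), giving [2, 1, 1]. So we have 1 block(s) of size 3, 1 block(s) of size 1 → block sizes [3, 1]
  λ = 6: one block (gm = 1), so the single block has size am = 1 → block sizes [1]

Assembling the blocks gives a Jordan form
J =
  [-2,  1,  0,  0, 0]
  [ 0, -2,  1,  0, 0]
  [ 0,  0, -2,  0, 0]
  [ 0,  0,  0, -2, 0]
  [ 0,  0,  0,  0, 6]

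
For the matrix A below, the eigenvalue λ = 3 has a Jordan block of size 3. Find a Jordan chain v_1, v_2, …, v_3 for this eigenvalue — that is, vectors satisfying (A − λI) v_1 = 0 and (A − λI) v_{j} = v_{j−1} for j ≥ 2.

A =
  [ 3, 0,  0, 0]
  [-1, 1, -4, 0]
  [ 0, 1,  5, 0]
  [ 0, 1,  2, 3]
A Jordan chain for λ = 3 of length 3:
v_1 = (0, 2, -1, -1)ᵀ
v_2 = (0, -1, 0, 0)ᵀ
v_3 = (1, 0, 0, 0)ᵀ

Let N = A − (3)·I. We want v_3 with N^3 v_3 = 0 but N^2 v_3 ≠ 0; then v_{j-1} := N · v_j for j = 3, …, 2.

Pick v_3 = (1, 0, 0, 0)ᵀ.
Then v_2 = N · v_3 = (0, -1, 0, 0)ᵀ.
Then v_1 = N · v_2 = (0, 2, -1, -1)ᵀ.

Sanity check: (A − (3)·I) v_1 = (0, 0, 0, 0)ᵀ = 0. ✓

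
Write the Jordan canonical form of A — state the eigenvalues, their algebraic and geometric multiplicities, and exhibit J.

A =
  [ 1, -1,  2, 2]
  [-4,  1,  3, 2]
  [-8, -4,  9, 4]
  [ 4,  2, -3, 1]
J_3(3) ⊕ J_1(3)

The characteristic polynomial is
  det(x·I − A) = x^4 - 12*x^3 + 54*x^2 - 108*x + 81 = (x - 3)^4

Eigenvalues and multiplicities (the geometric multiplicity of λ is n − rank(A − λI), which equals the number of Jordan blocks for λ):
  λ = 3: algebraic multiplicity = 4, geometric multiplicity = 2

Determining the block sizes for each eigenvalue:
  λ = 3: with am = 4 and gm = 2, the partition is not yet determined (e.g. several partitions of 4 into 2 parts exist). Let N = A − (3)·I. Computing rank(N^1) = 2, rank(N^2) = 1, rank(N^3) = 0; the number of blocks of size ≥ j is rank(N^{j−1}) − rank(N^j), giving [2, 1, 1]. So we have 1 block(s) of size 3, 1 block(s) of size 1 → block sizes [3, 1]

Assembling the blocks gives a Jordan form
J =
  [3, 1, 0, 0]
  [0, 3, 1, 0]
  [0, 0, 3, 0]
  [0, 0, 0, 3]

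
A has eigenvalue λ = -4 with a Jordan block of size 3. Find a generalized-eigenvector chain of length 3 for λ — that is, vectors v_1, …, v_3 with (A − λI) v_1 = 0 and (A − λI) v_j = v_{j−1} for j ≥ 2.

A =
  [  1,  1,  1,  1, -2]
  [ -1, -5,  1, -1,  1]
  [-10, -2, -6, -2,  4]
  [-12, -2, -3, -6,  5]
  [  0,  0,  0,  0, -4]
A Jordan chain for λ = -4 of length 3:
v_1 = (2, -2, -4, -4, 0)ᵀ
v_2 = (5, -1, -10, -12, 0)ᵀ
v_3 = (1, 0, 0, 0, 0)ᵀ

Let N = A − (-4)·I. We want v_3 with N^3 v_3 = 0 but N^2 v_3 ≠ 0; then v_{j-1} := N · v_j for j = 3, …, 2.

Pick v_3 = (1, 0, 0, 0, 0)ᵀ.
Then v_2 = N · v_3 = (5, -1, -10, -12, 0)ᵀ.
Then v_1 = N · v_2 = (2, -2, -4, -4, 0)ᵀ.

Sanity check: (A − (-4)·I) v_1 = (0, 0, 0, 0, 0)ᵀ = 0. ✓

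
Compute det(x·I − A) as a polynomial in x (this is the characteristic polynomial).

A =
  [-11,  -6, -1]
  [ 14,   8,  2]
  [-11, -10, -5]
x^3 + 8*x^2 + 20*x + 16

Expanding det(x·I − A) (e.g. by cofactor expansion or by noting that A is similar to its Jordan form J, which has the same characteristic polynomial as A) gives
  χ_A(x) = x^3 + 8*x^2 + 20*x + 16
which factors as (x + 2)^2*(x + 4). The eigenvalues (with algebraic multiplicities) are λ = -4 with multiplicity 1, λ = -2 with multiplicity 2.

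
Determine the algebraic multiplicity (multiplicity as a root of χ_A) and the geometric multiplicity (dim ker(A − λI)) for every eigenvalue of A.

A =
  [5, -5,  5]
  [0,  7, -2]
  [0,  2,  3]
λ = 5: alg = 3, geom = 2

Step 1 — factor the characteristic polynomial to read off the algebraic multiplicities:
  χ_A(x) = (x - 5)^3

Step 2 — compute geometric multiplicities via the rank-nullity identity g(λ) = n − rank(A − λI):
  rank(A − (5)·I) = 1, so dim ker(A − (5)·I) = n − 1 = 2

Summary:
  λ = 5: algebraic multiplicity = 3, geometric multiplicity = 2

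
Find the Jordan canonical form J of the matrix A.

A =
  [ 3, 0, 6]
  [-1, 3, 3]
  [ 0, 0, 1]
J_1(1) ⊕ J_2(3)

The characteristic polynomial is
  det(x·I − A) = x^3 - 7*x^2 + 15*x - 9 = (x - 3)^2*(x - 1)

Eigenvalues and multiplicities (the geometric multiplicity of λ is n − rank(A − λI), which equals the number of Jordan blocks for λ):
  λ = 1: algebraic multiplicity = 1, geometric multiplicity = 1
  λ = 3: algebraic multiplicity = 2, geometric multiplicity = 1

Determining the block sizes for each eigenvalue:
  λ = 1: one block (gm = 1), so the single block has size am = 1 → block sizes [1]
  λ = 3: one block (gm = 1), so the single block has size am = 2 → block sizes [2]

Assembling the blocks gives a Jordan form
J =
  [1, 0, 0]
  [0, 3, 1]
  [0, 0, 3]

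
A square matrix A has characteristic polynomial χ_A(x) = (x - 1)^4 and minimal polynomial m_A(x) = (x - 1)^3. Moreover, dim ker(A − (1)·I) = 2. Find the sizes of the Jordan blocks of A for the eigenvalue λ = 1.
Block sizes for λ = 1: [3, 1]

Step 1 — from the characteristic polynomial, algebraic multiplicity of λ = 1 is 4. From dim ker(A − (1)·I) = 2, there are exactly 2 Jordan blocks for λ = 1.
Step 2 — from the minimal polynomial, the factor (x − 1)^3 tells us the largest block for λ = 1 has size 3.
Step 3 — with total size 4, 2 blocks, and largest block 3, the block sizes (in nonincreasing order) are [3, 1].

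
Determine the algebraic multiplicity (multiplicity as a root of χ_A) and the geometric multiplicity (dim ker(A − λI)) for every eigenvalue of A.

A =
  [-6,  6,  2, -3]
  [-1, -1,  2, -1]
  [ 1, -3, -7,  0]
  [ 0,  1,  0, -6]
λ = -5: alg = 4, geom = 2

Step 1 — factor the characteristic polynomial to read off the algebraic multiplicities:
  χ_A(x) = (x + 5)^4

Step 2 — compute geometric multiplicities via the rank-nullity identity g(λ) = n − rank(A − λI):
  rank(A − (-5)·I) = 2, so dim ker(A − (-5)·I) = n − 2 = 2

Summary:
  λ = -5: algebraic multiplicity = 4, geometric multiplicity = 2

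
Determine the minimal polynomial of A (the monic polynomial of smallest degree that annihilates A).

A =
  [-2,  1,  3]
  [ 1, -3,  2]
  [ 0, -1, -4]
x^3 + 9*x^2 + 27*x + 27

The characteristic polynomial is χ_A(x) = (x + 3)^3, so the eigenvalues are known. The minimal polynomial is
  m_A(x) = Π_λ (x − λ)^{k_λ}
where k_λ is the size of the *largest* Jordan block for λ (equivalently, the smallest k with (A − λI)^k v = 0 for every generalised eigenvector v of λ).

  λ = -3: largest Jordan block has size 3, contributing (x + 3)^3

So m_A(x) = (x + 3)^3 = x^3 + 9*x^2 + 27*x + 27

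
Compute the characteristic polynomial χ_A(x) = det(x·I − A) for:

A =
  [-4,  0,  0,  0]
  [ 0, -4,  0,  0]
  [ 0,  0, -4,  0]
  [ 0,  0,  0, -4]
x^4 + 16*x^3 + 96*x^2 + 256*x + 256

Expanding det(x·I − A) (e.g. by cofactor expansion or by noting that A is similar to its Jordan form J, which has the same characteristic polynomial as A) gives
  χ_A(x) = x^4 + 16*x^3 + 96*x^2 + 256*x + 256
which factors as (x + 4)^4. The eigenvalues (with algebraic multiplicities) are λ = -4 with multiplicity 4.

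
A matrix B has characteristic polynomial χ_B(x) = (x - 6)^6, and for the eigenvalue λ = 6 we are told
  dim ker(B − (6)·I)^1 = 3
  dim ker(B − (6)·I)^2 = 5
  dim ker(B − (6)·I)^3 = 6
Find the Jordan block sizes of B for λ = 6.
Block sizes for λ = 6: [3, 2, 1]

From the dimensions of kernels of powers, the number of Jordan blocks of size at least j is d_j − d_{j−1} where d_j = dim ker(N^j) (with d_0 = 0). Computing the differences gives [3, 2, 1].
The number of blocks of size exactly k is (#blocks of size ≥ k) − (#blocks of size ≥ k + 1), so the partition is: 1 block(s) of size 1, 1 block(s) of size 2, 1 block(s) of size 3.
In nonincreasing order the block sizes are [3, 2, 1].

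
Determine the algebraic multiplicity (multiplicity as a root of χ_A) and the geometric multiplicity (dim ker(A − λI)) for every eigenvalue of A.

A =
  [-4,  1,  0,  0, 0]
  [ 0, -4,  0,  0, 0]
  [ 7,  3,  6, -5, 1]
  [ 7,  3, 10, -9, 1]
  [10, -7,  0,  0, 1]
λ = -4: alg = 3, geom = 2; λ = 1: alg = 2, geom = 1

Step 1 — factor the characteristic polynomial to read off the algebraic multiplicities:
  χ_A(x) = (x - 1)^2*(x + 4)^3

Step 2 — compute geometric multiplicities via the rank-nullity identity g(λ) = n − rank(A − λI):
  rank(A − (-4)·I) = 3, so dim ker(A − (-4)·I) = n − 3 = 2
  rank(A − (1)·I) = 4, so dim ker(A − (1)·I) = n − 4 = 1

Summary:
  λ = -4: algebraic multiplicity = 3, geometric multiplicity = 2
  λ = 1: algebraic multiplicity = 2, geometric multiplicity = 1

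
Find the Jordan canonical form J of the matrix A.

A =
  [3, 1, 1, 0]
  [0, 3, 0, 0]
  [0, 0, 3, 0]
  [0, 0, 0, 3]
J_2(3) ⊕ J_1(3) ⊕ J_1(3)

The characteristic polynomial is
  det(x·I − A) = x^4 - 12*x^3 + 54*x^2 - 108*x + 81 = (x - 3)^4

Eigenvalues and multiplicities (the geometric multiplicity of λ is n − rank(A − λI), which equals the number of Jordan blocks for λ):
  λ = 3: algebraic multiplicity = 4, geometric multiplicity = 3

Determining the block sizes for each eigenvalue:
  λ = 3: 3 blocks summing to 4 forces exactly one block of size 2 and the rest size 1 → block sizes [2, 1, 1]

Assembling the blocks gives a Jordan form
J =
  [3, 1, 0, 0]
  [0, 3, 0, 0]
  [0, 0, 3, 0]
  [0, 0, 0, 3]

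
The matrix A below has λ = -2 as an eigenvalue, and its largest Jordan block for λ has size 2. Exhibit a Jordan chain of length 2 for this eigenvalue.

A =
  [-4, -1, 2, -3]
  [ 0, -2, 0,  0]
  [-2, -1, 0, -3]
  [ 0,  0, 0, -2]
A Jordan chain for λ = -2 of length 2:
v_1 = (-2, 0, -2, 0)ᵀ
v_2 = (1, 0, 0, 0)ᵀ

Let N = A − (-2)·I. We want v_2 with N^2 v_2 = 0 but N^1 v_2 ≠ 0; then v_{j-1} := N · v_j for j = 2, …, 2.

Pick v_2 = (1, 0, 0, 0)ᵀ.
Then v_1 = N · v_2 = (-2, 0, -2, 0)ᵀ.

Sanity check: (A − (-2)·I) v_1 = (0, 0, 0, 0)ᵀ = 0. ✓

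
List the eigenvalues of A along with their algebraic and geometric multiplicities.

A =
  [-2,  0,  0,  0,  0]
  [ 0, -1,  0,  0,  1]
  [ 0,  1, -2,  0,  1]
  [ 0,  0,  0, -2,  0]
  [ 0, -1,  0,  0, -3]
λ = -2: alg = 5, geom = 4

Step 1 — factor the characteristic polynomial to read off the algebraic multiplicities:
  χ_A(x) = (x + 2)^5

Step 2 — compute geometric multiplicities via the rank-nullity identity g(λ) = n − rank(A − λI):
  rank(A − (-2)·I) = 1, so dim ker(A − (-2)·I) = n − 1 = 4

Summary:
  λ = -2: algebraic multiplicity = 5, geometric multiplicity = 4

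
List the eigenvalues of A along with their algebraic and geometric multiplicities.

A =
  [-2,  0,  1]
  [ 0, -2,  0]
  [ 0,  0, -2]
λ = -2: alg = 3, geom = 2

Step 1 — factor the characteristic polynomial to read off the algebraic multiplicities:
  χ_A(x) = (x + 2)^3

Step 2 — compute geometric multiplicities via the rank-nullity identity g(λ) = n − rank(A − λI):
  rank(A − (-2)·I) = 1, so dim ker(A − (-2)·I) = n − 1 = 2

Summary:
  λ = -2: algebraic multiplicity = 3, geometric multiplicity = 2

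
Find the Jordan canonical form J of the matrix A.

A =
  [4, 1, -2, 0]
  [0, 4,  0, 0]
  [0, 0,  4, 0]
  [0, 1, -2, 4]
J_2(4) ⊕ J_1(4) ⊕ J_1(4)

The characteristic polynomial is
  det(x·I − A) = x^4 - 16*x^3 + 96*x^2 - 256*x + 256 = (x - 4)^4

Eigenvalues and multiplicities (the geometric multiplicity of λ is n − rank(A − λI), which equals the number of Jordan blocks for λ):
  λ = 4: algebraic multiplicity = 4, geometric multiplicity = 3

Determining the block sizes for each eigenvalue:
  λ = 4: 3 blocks summing to 4 forces exactly one block of size 2 and the rest size 1 → block sizes [2, 1, 1]

Assembling the blocks gives a Jordan form
J =
  [4, 1, 0, 0]
  [0, 4, 0, 0]
  [0, 0, 4, 0]
  [0, 0, 0, 4]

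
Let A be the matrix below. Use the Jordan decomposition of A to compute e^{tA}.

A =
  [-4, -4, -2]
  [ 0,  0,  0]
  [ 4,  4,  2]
e^{tA} =
  [-1 + 2*exp(-2*t), -2 + 2*exp(-2*t), -1 + exp(-2*t)]
  [0, 1, 0]
  [2 - 2*exp(-2*t), 2 - 2*exp(-2*t), 2 - exp(-2*t)]

Strategy: write A = P · J · P⁻¹ where J is a Jordan canonical form, so e^{tA} = P · e^{tJ} · P⁻¹, and e^{tJ} can be computed block-by-block.

A has Jordan form
J =
  [-2, 0, 0]
  [ 0, 0, 0]
  [ 0, 0, 0]
(up to reordering of blocks).

Per-block formulas:
  For a 1×1 block at λ = -2: exp(t · [-2]) = [e^(-2t)].
  For a 1×1 block at λ = 0: exp(t · [0]) = [e^(0t)].

After assembling e^{tJ} and conjugating by P, we get:

e^{tA} =
  [-1 + 2*exp(-2*t), -2 + 2*exp(-2*t), -1 + exp(-2*t)]
  [0, 1, 0]
  [2 - 2*exp(-2*t), 2 - 2*exp(-2*t), 2 - exp(-2*t)]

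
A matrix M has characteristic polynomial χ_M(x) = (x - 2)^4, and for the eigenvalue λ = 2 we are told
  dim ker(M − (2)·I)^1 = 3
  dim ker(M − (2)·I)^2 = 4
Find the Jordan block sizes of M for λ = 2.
Block sizes for λ = 2: [2, 1, 1]

From the dimensions of kernels of powers, the number of Jordan blocks of size at least j is d_j − d_{j−1} where d_j = dim ker(N^j) (with d_0 = 0). Computing the differences gives [3, 1].
The number of blocks of size exactly k is (#blocks of size ≥ k) − (#blocks of size ≥ k + 1), so the partition is: 2 block(s) of size 1, 1 block(s) of size 2.
In nonincreasing order the block sizes are [2, 1, 1].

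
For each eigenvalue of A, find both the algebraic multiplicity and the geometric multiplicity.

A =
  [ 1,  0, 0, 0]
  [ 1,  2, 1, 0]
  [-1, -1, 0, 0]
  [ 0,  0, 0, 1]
λ = 1: alg = 4, geom = 3

Step 1 — factor the characteristic polynomial to read off the algebraic multiplicities:
  χ_A(x) = (x - 1)^4

Step 2 — compute geometric multiplicities via the rank-nullity identity g(λ) = n − rank(A − λI):
  rank(A − (1)·I) = 1, so dim ker(A − (1)·I) = n − 1 = 3

Summary:
  λ = 1: algebraic multiplicity = 4, geometric multiplicity = 3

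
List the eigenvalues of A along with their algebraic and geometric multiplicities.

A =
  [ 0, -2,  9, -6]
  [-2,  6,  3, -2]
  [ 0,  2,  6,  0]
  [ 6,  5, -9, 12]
λ = 6: alg = 4, geom = 2

Step 1 — factor the characteristic polynomial to read off the algebraic multiplicities:
  χ_A(x) = (x - 6)^4

Step 2 — compute geometric multiplicities via the rank-nullity identity g(λ) = n − rank(A − λI):
  rank(A − (6)·I) = 2, so dim ker(A − (6)·I) = n − 2 = 2

Summary:
  λ = 6: algebraic multiplicity = 4, geometric multiplicity = 2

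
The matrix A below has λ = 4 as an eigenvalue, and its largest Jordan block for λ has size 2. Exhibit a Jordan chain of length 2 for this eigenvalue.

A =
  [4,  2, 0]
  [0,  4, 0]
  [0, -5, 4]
A Jordan chain for λ = 4 of length 2:
v_1 = (2, 0, -5)ᵀ
v_2 = (0, 1, 0)ᵀ

Let N = A − (4)·I. We want v_2 with N^2 v_2 = 0 but N^1 v_2 ≠ 0; then v_{j-1} := N · v_j for j = 2, …, 2.

Pick v_2 = (0, 1, 0)ᵀ.
Then v_1 = N · v_2 = (2, 0, -5)ᵀ.

Sanity check: (A − (4)·I) v_1 = (0, 0, 0)ᵀ = 0. ✓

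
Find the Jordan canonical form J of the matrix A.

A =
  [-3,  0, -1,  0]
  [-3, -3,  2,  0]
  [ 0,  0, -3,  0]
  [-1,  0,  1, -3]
J_3(-3) ⊕ J_1(-3)

The characteristic polynomial is
  det(x·I − A) = x^4 + 12*x^3 + 54*x^2 + 108*x + 81 = (x + 3)^4

Eigenvalues and multiplicities (the geometric multiplicity of λ is n − rank(A − λI), which equals the number of Jordan blocks for λ):
  λ = -3: algebraic multiplicity = 4, geometric multiplicity = 2

Determining the block sizes for each eigenvalue:
  λ = -3: with am = 4 and gm = 2, the partition is not yet determined (e.g. several partitions of 4 into 2 parts exist). Let N = A − (-3)·I. Computing rank(N^1) = 2, rank(N^2) = 1, rank(N^3) = 0; the number of blocks of size ≥ j is rank(N^{j−1}) − rank(N^j), giving [2, 1, 1]. So we have 1 block(s) of size 3, 1 block(s) of size 1 → block sizes [3, 1]

Assembling the blocks gives a Jordan form
J =
  [-3,  1,  0,  0]
  [ 0, -3,  1,  0]
  [ 0,  0, -3,  0]
  [ 0,  0,  0, -3]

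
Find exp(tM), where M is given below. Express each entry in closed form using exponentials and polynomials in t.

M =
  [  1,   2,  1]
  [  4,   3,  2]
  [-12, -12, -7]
e^{tM} =
  [2*t*exp(-t) + exp(-t), 2*t*exp(-t), t*exp(-t)]
  [4*t*exp(-t), 4*t*exp(-t) + exp(-t), 2*t*exp(-t)]
  [-12*t*exp(-t), -12*t*exp(-t), -6*t*exp(-t) + exp(-t)]

Strategy: write M = P · J · P⁻¹ where J is a Jordan canonical form, so e^{tM} = P · e^{tJ} · P⁻¹, and e^{tJ} can be computed block-by-block.

M has Jordan form
J =
  [-1,  1,  0]
  [ 0, -1,  0]
  [ 0,  0, -1]
(up to reordering of blocks).

Per-block formulas:
  For a 1×1 block at λ = -1: exp(t · [-1]) = [e^(-1t)].
  For a 2×2 Jordan block J_2(-1): exp(t · J_2(-1)) = e^(-1t)·(I + t·N), where N is the 2×2 nilpotent shift.

After assembling e^{tJ} and conjugating by P, we get:

e^{tM} =
  [2*t*exp(-t) + exp(-t), 2*t*exp(-t), t*exp(-t)]
  [4*t*exp(-t), 4*t*exp(-t) + exp(-t), 2*t*exp(-t)]
  [-12*t*exp(-t), -12*t*exp(-t), -6*t*exp(-t) + exp(-t)]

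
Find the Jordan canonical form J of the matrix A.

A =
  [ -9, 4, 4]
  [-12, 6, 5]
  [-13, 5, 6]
J_3(1)

The characteristic polynomial is
  det(x·I − A) = x^3 - 3*x^2 + 3*x - 1 = (x - 1)^3

Eigenvalues and multiplicities (the geometric multiplicity of λ is n − rank(A − λI), which equals the number of Jordan blocks for λ):
  λ = 1: algebraic multiplicity = 3, geometric multiplicity = 1

Determining the block sizes for each eigenvalue:
  λ = 1: one block (gm = 1), so the single block has size am = 3 → block sizes [3]

Assembling the blocks gives a Jordan form
J =
  [1, 1, 0]
  [0, 1, 1]
  [0, 0, 1]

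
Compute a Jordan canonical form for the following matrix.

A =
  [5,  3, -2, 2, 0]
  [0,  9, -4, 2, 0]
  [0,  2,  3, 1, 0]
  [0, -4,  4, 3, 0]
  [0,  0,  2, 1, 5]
J_2(5) ⊕ J_2(5) ⊕ J_1(5)

The characteristic polynomial is
  det(x·I − A) = x^5 - 25*x^4 + 250*x^3 - 1250*x^2 + 3125*x - 3125 = (x - 5)^5

Eigenvalues and multiplicities (the geometric multiplicity of λ is n − rank(A − λI), which equals the number of Jordan blocks for λ):
  λ = 5: algebraic multiplicity = 5, geometric multiplicity = 3

Determining the block sizes for each eigenvalue:
  λ = 5: with am = 5 and gm = 3, the partition is not yet determined (e.g. several partitions of 5 into 3 parts exist). Let N = A − (5)·I. Computing rank(N^1) = 2, rank(N^2) = 0; the number of blocks of size ≥ j is rank(N^{j−1}) − rank(N^j), giving [3, 2]. So we have 2 block(s) of size 2, 1 block(s) of size 1 → block sizes [2, 2, 1]

Assembling the blocks gives a Jordan form
J =
  [5, 1, 0, 0, 0]
  [0, 5, 0, 0, 0]
  [0, 0, 5, 1, 0]
  [0, 0, 0, 5, 0]
  [0, 0, 0, 0, 5]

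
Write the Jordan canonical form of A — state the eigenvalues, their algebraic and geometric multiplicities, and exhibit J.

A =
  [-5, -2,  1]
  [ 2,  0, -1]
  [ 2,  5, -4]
J_3(-3)

The characteristic polynomial is
  det(x·I − A) = x^3 + 9*x^2 + 27*x + 27 = (x + 3)^3

Eigenvalues and multiplicities (the geometric multiplicity of λ is n − rank(A − λI), which equals the number of Jordan blocks for λ):
  λ = -3: algebraic multiplicity = 3, geometric multiplicity = 1

Determining the block sizes for each eigenvalue:
  λ = -3: one block (gm = 1), so the single block has size am = 3 → block sizes [3]

Assembling the blocks gives a Jordan form
J =
  [-3,  1,  0]
  [ 0, -3,  1]
  [ 0,  0, -3]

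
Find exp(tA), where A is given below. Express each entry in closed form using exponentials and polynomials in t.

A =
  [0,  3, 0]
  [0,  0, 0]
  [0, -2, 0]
e^{tA} =
  [1, 3*t, 0]
  [0, 1, 0]
  [0, -2*t, 1]

Strategy: write A = P · J · P⁻¹ where J is a Jordan canonical form, so e^{tA} = P · e^{tJ} · P⁻¹, and e^{tJ} can be computed block-by-block.

A has Jordan form
J =
  [0, 1, 0]
  [0, 0, 0]
  [0, 0, 0]
(up to reordering of blocks).

Per-block formulas:
  For a 1×1 block at λ = 0: exp(t · [0]) = [e^(0t)].
  For a 2×2 Jordan block J_2(0): exp(t · J_2(0)) = e^(0t)·(I + t·N), where N is the 2×2 nilpotent shift.

After assembling e^{tJ} and conjugating by P, we get:

e^{tA} =
  [1, 3*t, 0]
  [0, 1, 0]
  [0, -2*t, 1]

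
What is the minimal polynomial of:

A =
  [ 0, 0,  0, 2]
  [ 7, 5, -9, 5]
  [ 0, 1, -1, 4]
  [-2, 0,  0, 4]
x^3 - 6*x^2 + 12*x - 8

The characteristic polynomial is χ_A(x) = (x - 2)^4, so the eigenvalues are known. The minimal polynomial is
  m_A(x) = Π_λ (x − λ)^{k_λ}
where k_λ is the size of the *largest* Jordan block for λ (equivalently, the smallest k with (A − λI)^k v = 0 for every generalised eigenvector v of λ).

  λ = 2: largest Jordan block has size 3, contributing (x − 2)^3

So m_A(x) = (x - 2)^3 = x^3 - 6*x^2 + 12*x - 8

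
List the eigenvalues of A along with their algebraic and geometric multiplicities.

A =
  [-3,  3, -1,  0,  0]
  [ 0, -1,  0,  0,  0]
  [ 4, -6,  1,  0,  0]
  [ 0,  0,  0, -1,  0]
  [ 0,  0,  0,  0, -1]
λ = -1: alg = 5, geom = 4

Step 1 — factor the characteristic polynomial to read off the algebraic multiplicities:
  χ_A(x) = (x + 1)^5

Step 2 — compute geometric multiplicities via the rank-nullity identity g(λ) = n − rank(A − λI):
  rank(A − (-1)·I) = 1, so dim ker(A − (-1)·I) = n − 1 = 4

Summary:
  λ = -1: algebraic multiplicity = 5, geometric multiplicity = 4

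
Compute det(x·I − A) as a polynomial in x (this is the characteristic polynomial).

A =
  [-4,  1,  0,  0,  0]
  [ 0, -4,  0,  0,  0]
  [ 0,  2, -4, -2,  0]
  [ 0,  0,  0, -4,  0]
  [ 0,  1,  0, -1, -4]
x^5 + 20*x^4 + 160*x^3 + 640*x^2 + 1280*x + 1024

Expanding det(x·I − A) (e.g. by cofactor expansion or by noting that A is similar to its Jordan form J, which has the same characteristic polynomial as A) gives
  χ_A(x) = x^5 + 20*x^4 + 160*x^3 + 640*x^2 + 1280*x + 1024
which factors as (x + 4)^5. The eigenvalues (with algebraic multiplicities) are λ = -4 with multiplicity 5.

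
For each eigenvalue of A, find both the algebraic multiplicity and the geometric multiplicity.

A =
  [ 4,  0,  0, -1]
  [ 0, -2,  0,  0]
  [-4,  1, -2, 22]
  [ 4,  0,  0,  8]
λ = -2: alg = 2, geom = 1; λ = 6: alg = 2, geom = 1

Step 1 — factor the characteristic polynomial to read off the algebraic multiplicities:
  χ_A(x) = (x - 6)^2*(x + 2)^2

Step 2 — compute geometric multiplicities via the rank-nullity identity g(λ) = n − rank(A − λI):
  rank(A − (-2)·I) = 3, so dim ker(A − (-2)·I) = n − 3 = 1
  rank(A − (6)·I) = 3, so dim ker(A − (6)·I) = n − 3 = 1

Summary:
  λ = -2: algebraic multiplicity = 2, geometric multiplicity = 1
  λ = 6: algebraic multiplicity = 2, geometric multiplicity = 1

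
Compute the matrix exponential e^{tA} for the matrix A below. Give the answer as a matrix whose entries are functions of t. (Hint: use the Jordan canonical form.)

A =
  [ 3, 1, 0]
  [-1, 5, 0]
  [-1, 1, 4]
e^{tA} =
  [-t*exp(4*t) + exp(4*t), t*exp(4*t), 0]
  [-t*exp(4*t), t*exp(4*t) + exp(4*t), 0]
  [-t*exp(4*t), t*exp(4*t), exp(4*t)]

Strategy: write A = P · J · P⁻¹ where J is a Jordan canonical form, so e^{tA} = P · e^{tJ} · P⁻¹, and e^{tJ} can be computed block-by-block.

A has Jordan form
J =
  [4, 1, 0]
  [0, 4, 0]
  [0, 0, 4]
(up to reordering of blocks).

Per-block formulas:
  For a 1×1 block at λ = 4: exp(t · [4]) = [e^(4t)].
  For a 2×2 Jordan block J_2(4): exp(t · J_2(4)) = e^(4t)·(I + t·N), where N is the 2×2 nilpotent shift.

After assembling e^{tJ} and conjugating by P, we get:

e^{tA} =
  [-t*exp(4*t) + exp(4*t), t*exp(4*t), 0]
  [-t*exp(4*t), t*exp(4*t) + exp(4*t), 0]
  [-t*exp(4*t), t*exp(4*t), exp(4*t)]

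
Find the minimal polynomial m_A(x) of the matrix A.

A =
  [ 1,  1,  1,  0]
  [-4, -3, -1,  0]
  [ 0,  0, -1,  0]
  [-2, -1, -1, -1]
x^3 + 3*x^2 + 3*x + 1

The characteristic polynomial is χ_A(x) = (x + 1)^4, so the eigenvalues are known. The minimal polynomial is
  m_A(x) = Π_λ (x − λ)^{k_λ}
where k_λ is the size of the *largest* Jordan block for λ (equivalently, the smallest k with (A − λI)^k v = 0 for every generalised eigenvector v of λ).

  λ = -1: largest Jordan block has size 3, contributing (x + 1)^3

So m_A(x) = (x + 1)^3 = x^3 + 3*x^2 + 3*x + 1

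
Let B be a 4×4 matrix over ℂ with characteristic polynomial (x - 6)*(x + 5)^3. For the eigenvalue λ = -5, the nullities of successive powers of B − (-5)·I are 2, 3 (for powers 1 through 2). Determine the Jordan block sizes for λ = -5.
Block sizes for λ = -5: [2, 1]

From the dimensions of kernels of powers, the number of Jordan blocks of size at least j is d_j − d_{j−1} where d_j = dim ker(N^j) (with d_0 = 0). Computing the differences gives [2, 1].
The number of blocks of size exactly k is (#blocks of size ≥ k) − (#blocks of size ≥ k + 1), so the partition is: 1 block(s) of size 1, 1 block(s) of size 2.
In nonincreasing order the block sizes are [2, 1].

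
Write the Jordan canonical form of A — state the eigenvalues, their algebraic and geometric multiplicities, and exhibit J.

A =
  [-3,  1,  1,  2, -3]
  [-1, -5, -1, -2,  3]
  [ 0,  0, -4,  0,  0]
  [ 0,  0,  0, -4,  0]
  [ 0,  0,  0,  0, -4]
J_2(-4) ⊕ J_1(-4) ⊕ J_1(-4) ⊕ J_1(-4)

The characteristic polynomial is
  det(x·I − A) = x^5 + 20*x^4 + 160*x^3 + 640*x^2 + 1280*x + 1024 = (x + 4)^5

Eigenvalues and multiplicities (the geometric multiplicity of λ is n − rank(A − λI), which equals the number of Jordan blocks for λ):
  λ = -4: algebraic multiplicity = 5, geometric multiplicity = 4

Determining the block sizes for each eigenvalue:
  λ = -4: 4 blocks summing to 5 forces exactly one block of size 2 and the rest size 1 → block sizes [2, 1, 1, 1]

Assembling the blocks gives a Jordan form
J =
  [-4,  1,  0,  0,  0]
  [ 0, -4,  0,  0,  0]
  [ 0,  0, -4,  0,  0]
  [ 0,  0,  0, -4,  0]
  [ 0,  0,  0,  0, -4]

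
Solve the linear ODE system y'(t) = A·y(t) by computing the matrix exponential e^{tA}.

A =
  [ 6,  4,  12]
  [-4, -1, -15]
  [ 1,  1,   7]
e^{tA} =
  [2*t*exp(4*t) + exp(4*t), 4*t*exp(4*t), 12*t*exp(4*t)]
  [-3*t^2*exp(4*t)/2 - 4*t*exp(4*t), -3*t^2*exp(4*t) - 5*t*exp(4*t) + exp(4*t), -9*t^2*exp(4*t) - 15*t*exp(4*t)]
  [t^2*exp(4*t)/2 + t*exp(4*t), t^2*exp(4*t) + t*exp(4*t), 3*t^2*exp(4*t) + 3*t*exp(4*t) + exp(4*t)]

Strategy: write A = P · J · P⁻¹ where J is a Jordan canonical form, so e^{tA} = P · e^{tJ} · P⁻¹, and e^{tJ} can be computed block-by-block.

A has Jordan form
J =
  [4, 1, 0]
  [0, 4, 1]
  [0, 0, 4]
(up to reordering of blocks).

Per-block formulas:
  For a 3×3 Jordan block J_3(4): exp(t · J_3(4)) = e^(4t)·(I + t·N + (t^2/2)·N^2), where N is the 3×3 nilpotent shift.

After assembling e^{tJ} and conjugating by P, we get:

e^{tA} =
  [2*t*exp(4*t) + exp(4*t), 4*t*exp(4*t), 12*t*exp(4*t)]
  [-3*t^2*exp(4*t)/2 - 4*t*exp(4*t), -3*t^2*exp(4*t) - 5*t*exp(4*t) + exp(4*t), -9*t^2*exp(4*t) - 15*t*exp(4*t)]
  [t^2*exp(4*t)/2 + t*exp(4*t), t^2*exp(4*t) + t*exp(4*t), 3*t^2*exp(4*t) + 3*t*exp(4*t) + exp(4*t)]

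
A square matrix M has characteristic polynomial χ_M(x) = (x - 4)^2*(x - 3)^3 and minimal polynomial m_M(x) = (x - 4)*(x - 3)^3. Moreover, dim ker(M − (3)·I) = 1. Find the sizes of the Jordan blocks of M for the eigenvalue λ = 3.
Block sizes for λ = 3: [3]

Step 1 — from the characteristic polynomial, algebraic multiplicity of λ = 3 is 3. From dim ker(M − (3)·I) = 1, there are exactly 1 Jordan blocks for λ = 3.
Step 2 — from the minimal polynomial, the factor (x − 3)^3 tells us the largest block for λ = 3 has size 3.
Step 3 — with total size 3, 1 blocks, and largest block 3, the block sizes (in nonincreasing order) are [3].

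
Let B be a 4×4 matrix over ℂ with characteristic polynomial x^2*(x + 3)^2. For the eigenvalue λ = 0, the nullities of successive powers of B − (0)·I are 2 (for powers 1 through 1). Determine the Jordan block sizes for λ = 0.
Block sizes for λ = 0: [1, 1]

From the dimensions of kernels of powers, the number of Jordan blocks of size at least j is d_j − d_{j−1} where d_j = dim ker(N^j) (with d_0 = 0). Computing the differences gives [2].
The number of blocks of size exactly k is (#blocks of size ≥ k) − (#blocks of size ≥ k + 1), so the partition is: 2 block(s) of size 1.
In nonincreasing order the block sizes are [1, 1].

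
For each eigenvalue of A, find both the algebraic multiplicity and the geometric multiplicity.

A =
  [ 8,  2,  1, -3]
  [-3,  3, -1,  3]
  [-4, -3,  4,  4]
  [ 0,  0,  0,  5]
λ = 5: alg = 4, geom = 2

Step 1 — factor the characteristic polynomial to read off the algebraic multiplicities:
  χ_A(x) = (x - 5)^4

Step 2 — compute geometric multiplicities via the rank-nullity identity g(λ) = n − rank(A − λI):
  rank(A − (5)·I) = 2, so dim ker(A − (5)·I) = n − 2 = 2

Summary:
  λ = 5: algebraic multiplicity = 4, geometric multiplicity = 2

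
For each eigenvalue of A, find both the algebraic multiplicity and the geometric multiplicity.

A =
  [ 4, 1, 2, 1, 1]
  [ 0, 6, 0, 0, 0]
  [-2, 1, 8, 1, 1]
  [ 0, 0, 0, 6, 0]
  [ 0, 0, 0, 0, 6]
λ = 6: alg = 5, geom = 4

Step 1 — factor the characteristic polynomial to read off the algebraic multiplicities:
  χ_A(x) = (x - 6)^5

Step 2 — compute geometric multiplicities via the rank-nullity identity g(λ) = n − rank(A − λI):
  rank(A − (6)·I) = 1, so dim ker(A − (6)·I) = n − 1 = 4

Summary:
  λ = 6: algebraic multiplicity = 5, geometric multiplicity = 4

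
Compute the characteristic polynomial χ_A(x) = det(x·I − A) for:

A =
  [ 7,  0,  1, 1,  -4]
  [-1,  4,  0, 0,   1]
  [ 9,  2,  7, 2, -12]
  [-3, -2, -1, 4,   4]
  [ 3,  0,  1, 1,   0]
x^5 - 22*x^4 + 193*x^3 - 844*x^2 + 1840*x - 1600

Expanding det(x·I − A) (e.g. by cofactor expansion or by noting that A is similar to its Jordan form J, which has the same characteristic polynomial as A) gives
  χ_A(x) = x^5 - 22*x^4 + 193*x^3 - 844*x^2 + 1840*x - 1600
which factors as (x - 5)^2*(x - 4)^3. The eigenvalues (with algebraic multiplicities) are λ = 4 with multiplicity 3, λ = 5 with multiplicity 2.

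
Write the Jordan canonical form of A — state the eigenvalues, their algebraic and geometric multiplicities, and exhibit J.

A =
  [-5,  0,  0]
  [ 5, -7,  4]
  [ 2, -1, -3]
J_3(-5)

The characteristic polynomial is
  det(x·I − A) = x^3 + 15*x^2 + 75*x + 125 = (x + 5)^3

Eigenvalues and multiplicities (the geometric multiplicity of λ is n − rank(A − λI), which equals the number of Jordan blocks for λ):
  λ = -5: algebraic multiplicity = 3, geometric multiplicity = 1

Determining the block sizes for each eigenvalue:
  λ = -5: one block (gm = 1), so the single block has size am = 3 → block sizes [3]

Assembling the blocks gives a Jordan form
J =
  [-5,  1,  0]
  [ 0, -5,  1]
  [ 0,  0, -5]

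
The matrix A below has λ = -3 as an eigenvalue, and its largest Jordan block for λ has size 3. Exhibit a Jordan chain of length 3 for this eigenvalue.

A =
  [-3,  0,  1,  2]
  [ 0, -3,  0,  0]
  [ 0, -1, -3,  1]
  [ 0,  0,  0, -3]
A Jordan chain for λ = -3 of length 3:
v_1 = (-1, 0, 0, 0)ᵀ
v_2 = (0, 0, -1, 0)ᵀ
v_3 = (0, 1, 0, 0)ᵀ

Let N = A − (-3)·I. We want v_3 with N^3 v_3 = 0 but N^2 v_3 ≠ 0; then v_{j-1} := N · v_j for j = 3, …, 2.

Pick v_3 = (0, 1, 0, 0)ᵀ.
Then v_2 = N · v_3 = (0, 0, -1, 0)ᵀ.
Then v_1 = N · v_2 = (-1, 0, 0, 0)ᵀ.

Sanity check: (A − (-3)·I) v_1 = (0, 0, 0, 0)ᵀ = 0. ✓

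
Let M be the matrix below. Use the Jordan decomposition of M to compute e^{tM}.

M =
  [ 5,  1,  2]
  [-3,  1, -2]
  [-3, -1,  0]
e^{tM} =
  [3*t*exp(2*t) + exp(2*t), t*exp(2*t), 2*t*exp(2*t)]
  [-3*t*exp(2*t), -t*exp(2*t) + exp(2*t), -2*t*exp(2*t)]
  [-3*t*exp(2*t), -t*exp(2*t), -2*t*exp(2*t) + exp(2*t)]

Strategy: write M = P · J · P⁻¹ where J is a Jordan canonical form, so e^{tM} = P · e^{tJ} · P⁻¹, and e^{tJ} can be computed block-by-block.

M has Jordan form
J =
  [2, 1, 0]
  [0, 2, 0]
  [0, 0, 2]
(up to reordering of blocks).

Per-block formulas:
  For a 1×1 block at λ = 2: exp(t · [2]) = [e^(2t)].
  For a 2×2 Jordan block J_2(2): exp(t · J_2(2)) = e^(2t)·(I + t·N), where N is the 2×2 nilpotent shift.

After assembling e^{tJ} and conjugating by P, we get:

e^{tM} =
  [3*t*exp(2*t) + exp(2*t), t*exp(2*t), 2*t*exp(2*t)]
  [-3*t*exp(2*t), -t*exp(2*t) + exp(2*t), -2*t*exp(2*t)]
  [-3*t*exp(2*t), -t*exp(2*t), -2*t*exp(2*t) + exp(2*t)]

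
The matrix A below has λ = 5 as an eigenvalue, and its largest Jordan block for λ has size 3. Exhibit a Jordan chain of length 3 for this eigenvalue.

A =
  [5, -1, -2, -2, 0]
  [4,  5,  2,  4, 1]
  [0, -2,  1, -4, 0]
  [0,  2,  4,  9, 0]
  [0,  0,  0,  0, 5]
A Jordan chain for λ = 5 of length 3:
v_1 = (-4, 0, -8, 8, 0)ᵀ
v_2 = (0, 4, 0, 0, 0)ᵀ
v_3 = (1, 0, 0, 0, 0)ᵀ

Let N = A − (5)·I. We want v_3 with N^3 v_3 = 0 but N^2 v_3 ≠ 0; then v_{j-1} := N · v_j for j = 3, …, 2.

Pick v_3 = (1, 0, 0, 0, 0)ᵀ.
Then v_2 = N · v_3 = (0, 4, 0, 0, 0)ᵀ.
Then v_1 = N · v_2 = (-4, 0, -8, 8, 0)ᵀ.

Sanity check: (A − (5)·I) v_1 = (0, 0, 0, 0, 0)ᵀ = 0. ✓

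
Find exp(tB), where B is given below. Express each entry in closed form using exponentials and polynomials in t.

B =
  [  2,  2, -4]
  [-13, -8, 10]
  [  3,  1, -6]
e^{tB} =
  [-t^2*exp(-4*t) + 6*t*exp(-4*t) + exp(-4*t), 2*t*exp(-4*t), 2*t^2*exp(-4*t) - 4*t*exp(-4*t)]
  [2*t^2*exp(-4*t) - 13*t*exp(-4*t), -4*t*exp(-4*t) + exp(-4*t), -4*t^2*exp(-4*t) + 10*t*exp(-4*t)]
  [-t^2*exp(-4*t)/2 + 3*t*exp(-4*t), t*exp(-4*t), t^2*exp(-4*t) - 2*t*exp(-4*t) + exp(-4*t)]

Strategy: write B = P · J · P⁻¹ where J is a Jordan canonical form, so e^{tB} = P · e^{tJ} · P⁻¹, and e^{tJ} can be computed block-by-block.

B has Jordan form
J =
  [-4,  1,  0]
  [ 0, -4,  1]
  [ 0,  0, -4]
(up to reordering of blocks).

Per-block formulas:
  For a 3×3 Jordan block J_3(-4): exp(t · J_3(-4)) = e^(-4t)·(I + t·N + (t^2/2)·N^2), where N is the 3×3 nilpotent shift.

After assembling e^{tJ} and conjugating by P, we get:

e^{tB} =
  [-t^2*exp(-4*t) + 6*t*exp(-4*t) + exp(-4*t), 2*t*exp(-4*t), 2*t^2*exp(-4*t) - 4*t*exp(-4*t)]
  [2*t^2*exp(-4*t) - 13*t*exp(-4*t), -4*t*exp(-4*t) + exp(-4*t), -4*t^2*exp(-4*t) + 10*t*exp(-4*t)]
  [-t^2*exp(-4*t)/2 + 3*t*exp(-4*t), t*exp(-4*t), t^2*exp(-4*t) - 2*t*exp(-4*t) + exp(-4*t)]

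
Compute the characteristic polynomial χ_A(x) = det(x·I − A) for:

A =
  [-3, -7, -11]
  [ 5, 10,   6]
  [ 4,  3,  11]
x^3 - 18*x^2 + 108*x - 216

Expanding det(x·I − A) (e.g. by cofactor expansion or by noting that A is similar to its Jordan form J, which has the same characteristic polynomial as A) gives
  χ_A(x) = x^3 - 18*x^2 + 108*x - 216
which factors as (x - 6)^3. The eigenvalues (with algebraic multiplicities) are λ = 6 with multiplicity 3.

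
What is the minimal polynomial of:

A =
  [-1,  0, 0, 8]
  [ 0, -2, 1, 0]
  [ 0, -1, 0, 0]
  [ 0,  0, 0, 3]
x^3 - x^2 - 5*x - 3

The characteristic polynomial is χ_A(x) = (x - 3)*(x + 1)^3, so the eigenvalues are known. The minimal polynomial is
  m_A(x) = Π_λ (x − λ)^{k_λ}
where k_λ is the size of the *largest* Jordan block for λ (equivalently, the smallest k with (A − λI)^k v = 0 for every generalised eigenvector v of λ).

  λ = -1: largest Jordan block has size 2, contributing (x + 1)^2
  λ = 3: largest Jordan block has size 1, contributing (x − 3)

So m_A(x) = (x - 3)*(x + 1)^2 = x^3 - x^2 - 5*x - 3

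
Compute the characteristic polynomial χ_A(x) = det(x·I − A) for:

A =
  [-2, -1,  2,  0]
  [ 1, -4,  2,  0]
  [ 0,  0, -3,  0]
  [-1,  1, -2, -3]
x^4 + 12*x^3 + 54*x^2 + 108*x + 81

Expanding det(x·I − A) (e.g. by cofactor expansion or by noting that A is similar to its Jordan form J, which has the same characteristic polynomial as A) gives
  χ_A(x) = x^4 + 12*x^3 + 54*x^2 + 108*x + 81
which factors as (x + 3)^4. The eigenvalues (with algebraic multiplicities) are λ = -3 with multiplicity 4.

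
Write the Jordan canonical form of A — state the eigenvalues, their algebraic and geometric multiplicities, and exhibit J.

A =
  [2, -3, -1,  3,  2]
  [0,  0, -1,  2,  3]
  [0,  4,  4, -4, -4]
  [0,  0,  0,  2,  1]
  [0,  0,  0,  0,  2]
J_3(2) ⊕ J_2(2)

The characteristic polynomial is
  det(x·I − A) = x^5 - 10*x^4 + 40*x^3 - 80*x^2 + 80*x - 32 = (x - 2)^5

Eigenvalues and multiplicities (the geometric multiplicity of λ is n − rank(A − λI), which equals the number of Jordan blocks for λ):
  λ = 2: algebraic multiplicity = 5, geometric multiplicity = 2

Determining the block sizes for each eigenvalue:
  λ = 2: with am = 5 and gm = 2, the partition is not yet determined (e.g. several partitions of 5 into 2 parts exist). Let N = A − (2)·I. Computing rank(N^1) = 3, rank(N^2) = 1, rank(N^3) = 0; the number of blocks of size ≥ j is rank(N^{j−1}) − rank(N^j), giving [2, 2, 1]. So we have 1 block(s) of size 3, 1 block(s) of size 2 → block sizes [3, 2]

Assembling the blocks gives a Jordan form
J =
  [2, 1, 0, 0, 0]
  [0, 2, 1, 0, 0]
  [0, 0, 2, 0, 0]
  [0, 0, 0, 2, 1]
  [0, 0, 0, 0, 2]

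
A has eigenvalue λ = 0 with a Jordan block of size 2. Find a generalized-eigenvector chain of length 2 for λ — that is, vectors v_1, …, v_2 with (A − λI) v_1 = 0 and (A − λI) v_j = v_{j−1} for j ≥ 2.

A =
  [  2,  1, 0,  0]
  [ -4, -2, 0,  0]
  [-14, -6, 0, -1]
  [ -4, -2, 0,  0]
A Jordan chain for λ = 0 of length 2:
v_1 = (2, -4, -14, -4)ᵀ
v_2 = (1, 0, 0, 0)ᵀ

Let N = A − (0)·I. We want v_2 with N^2 v_2 = 0 but N^1 v_2 ≠ 0; then v_{j-1} := N · v_j for j = 2, …, 2.

Pick v_2 = (1, 0, 0, 0)ᵀ.
Then v_1 = N · v_2 = (2, -4, -14, -4)ᵀ.

Sanity check: (A − (0)·I) v_1 = (0, 0, 0, 0)ᵀ = 0. ✓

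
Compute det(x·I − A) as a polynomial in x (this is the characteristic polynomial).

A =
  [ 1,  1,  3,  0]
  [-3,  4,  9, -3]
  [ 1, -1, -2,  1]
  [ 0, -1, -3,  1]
x^4 - 4*x^3 + 6*x^2 - 4*x + 1

Expanding det(x·I − A) (e.g. by cofactor expansion or by noting that A is similar to its Jordan form J, which has the same characteristic polynomial as A) gives
  χ_A(x) = x^4 - 4*x^3 + 6*x^2 - 4*x + 1
which factors as (x - 1)^4. The eigenvalues (with algebraic multiplicities) are λ = 1 with multiplicity 4.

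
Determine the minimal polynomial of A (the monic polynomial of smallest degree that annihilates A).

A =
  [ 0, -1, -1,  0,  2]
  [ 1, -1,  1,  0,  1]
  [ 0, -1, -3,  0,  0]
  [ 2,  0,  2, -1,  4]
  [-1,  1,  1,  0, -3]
x^3 + 5*x^2 + 8*x + 4

The characteristic polynomial is χ_A(x) = (x + 1)^2*(x + 2)^3, so the eigenvalues are known. The minimal polynomial is
  m_A(x) = Π_λ (x − λ)^{k_λ}
where k_λ is the size of the *largest* Jordan block for λ (equivalently, the smallest k with (A − λI)^k v = 0 for every generalised eigenvector v of λ).

  λ = -2: largest Jordan block has size 2, contributing (x + 2)^2
  λ = -1: largest Jordan block has size 1, contributing (x + 1)

So m_A(x) = (x + 1)*(x + 2)^2 = x^3 + 5*x^2 + 8*x + 4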